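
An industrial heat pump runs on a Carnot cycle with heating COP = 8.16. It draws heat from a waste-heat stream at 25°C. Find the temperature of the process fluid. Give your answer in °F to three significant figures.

COP_HP = T_H/(T_H − T_C) rearranges to T_H = COP·T_C/(COP − 1).
With T_C = 298.15 K, T_H = 8.16 × 298.15/7.160 = 339.79 K.
Converting, 339.79 K = 151.95°F.

152 °F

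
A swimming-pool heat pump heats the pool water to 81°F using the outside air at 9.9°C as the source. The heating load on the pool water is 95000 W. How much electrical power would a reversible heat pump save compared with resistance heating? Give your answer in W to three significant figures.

In absolute terms T_C = 283.05 K and T_H = 300.37 K, so ΔT = 17.32 K.
COP_Carnot = T_H/ΔT = 300.37/17.32 = 17.34.
Resistance heating needs Ẇ_res = Q̇_H = 95000 W; the reversible heat pump needs only Ẇ_hp = Q̇_H/COP = 5479 W.
Saving = 95000 − 5479 = 89520 W.

89500 W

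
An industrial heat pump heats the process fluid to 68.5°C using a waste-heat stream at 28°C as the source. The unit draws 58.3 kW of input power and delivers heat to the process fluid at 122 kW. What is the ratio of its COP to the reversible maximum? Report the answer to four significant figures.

0.2481

COP_actual = Q̇_H/Ẇ = 122.0/58.30 = 2.093.
In absolute terms T_C = 301.15 K and T_H = 341.65 K, so ΔT = 40.50 K.
COP_Carnot = T_H/ΔT = 341.65/40.50 = 8.436.
η_II = COP_actual/COP_Carnot = 2.093/8.436 = 0.2481.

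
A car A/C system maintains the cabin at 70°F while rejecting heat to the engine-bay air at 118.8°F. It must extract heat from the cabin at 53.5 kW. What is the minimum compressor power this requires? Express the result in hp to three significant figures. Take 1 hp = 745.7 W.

6.61 hp

In absolute terms T_C = 294.26 K and T_H = 321.37 K, so ΔT = 27.11 K.
COP_Carnot = T_C/ΔT = 294.26/27.11 = 10.85.
Ẇ_min = Q̇/COP_Carnot = 53.50/10.85 = 4.929 kW = 6.610 hp.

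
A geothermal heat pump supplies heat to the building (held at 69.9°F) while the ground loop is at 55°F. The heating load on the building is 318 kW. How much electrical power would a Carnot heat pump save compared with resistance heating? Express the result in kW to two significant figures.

310 kW

In absolute terms T_C = 285.93 K and T_H = 294.21 K, so ΔT = 8.278 K.
COP_Carnot = T_H/ΔT = 294.21/8.278 = 35.54.
Resistance heating needs Ẇ_res = Q̇_H = 318.0 kW; the reversible heat pump needs only Ẇ_hp = Q̇_H/COP = 8.947 kW.
Saving = 318.0 − 8.947 = 309.1 kW.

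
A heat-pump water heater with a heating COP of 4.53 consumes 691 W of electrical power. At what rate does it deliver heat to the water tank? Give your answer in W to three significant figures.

Q̇_H = COP_HP × Ẇ = 4.53 × 691.0 = 3130 W.

3130 W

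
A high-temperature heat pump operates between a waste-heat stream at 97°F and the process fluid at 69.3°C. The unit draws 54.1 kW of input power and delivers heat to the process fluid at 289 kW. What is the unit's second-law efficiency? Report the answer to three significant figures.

COP_actual = Q̇_H/Ẇ = 289.0/54.10 = 5.342.
In absolute terms T_C = 309.26 K and T_H = 342.45 K, so ΔT = 33.19 K.
COP_Carnot = T_H/ΔT = 342.45/33.19 = 10.32.
η_II = COP_actual/COP_Carnot = 5.342/10.32 = 0.5177.

0.518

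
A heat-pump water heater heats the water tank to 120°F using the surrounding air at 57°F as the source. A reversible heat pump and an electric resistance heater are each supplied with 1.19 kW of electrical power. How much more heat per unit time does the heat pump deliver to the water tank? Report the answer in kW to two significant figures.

9.8 kW

In absolute terms T_C = 287.04 K and T_H = 322.04 K, so ΔT = 35.00 K.
COP_Carnot = T_H/ΔT = 322.04/35.00 = 9.201.
The heat pump delivers Q̇_H = COP × Ẇ = 10.95 kW; the resistance heater delivers Ẇ = 1.190 kW.
Extra = (COP − 1)·Ẇ = 9.759 kW.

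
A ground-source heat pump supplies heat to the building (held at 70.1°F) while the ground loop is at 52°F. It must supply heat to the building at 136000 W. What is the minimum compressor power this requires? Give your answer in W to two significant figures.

In absolute terms T_C = 284.26 K and T_H = 294.32 K, so ΔT = 10.06 K.
COP_Carnot = T_H/ΔT = 294.32/10.06 = 29.27.
Ẇ_min = Q̇/COP_Carnot = 136000/29.27 = 4647 W.

4600 W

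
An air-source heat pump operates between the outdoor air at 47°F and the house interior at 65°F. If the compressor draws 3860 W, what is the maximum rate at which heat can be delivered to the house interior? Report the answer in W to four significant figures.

112500 W

In absolute terms T_C = 281.48 K and T_H = 291.48 K, so ΔT = 10.00 K.
COP_Carnot = T_H/ΔT = 291.48/10.00 = 29.15.
Q̇_max = COP_Carnot × Ẇ = 29.15 × 3860 W = 112500 W.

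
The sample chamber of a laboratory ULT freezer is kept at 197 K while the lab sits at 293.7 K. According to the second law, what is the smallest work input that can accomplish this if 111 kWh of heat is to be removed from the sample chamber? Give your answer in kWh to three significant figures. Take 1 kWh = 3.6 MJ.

The reservoir spacing is ΔT = 293.7 − 197 = 96.70 K.
The reversible limit is COP_R = T_C/ΔT = 2.037, so W_min = Q_C/COP = Q_C·ΔT/T_C.
W_min = 111.0 × 96.70/197.00 = 54.49 kWh.

54.5 kWh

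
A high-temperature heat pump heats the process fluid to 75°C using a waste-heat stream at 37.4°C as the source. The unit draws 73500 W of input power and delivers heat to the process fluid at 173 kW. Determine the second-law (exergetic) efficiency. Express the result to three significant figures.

Converting, Q̇_H = 173.0 kW = 173000 W, so COP_actual = Q̇_H/Ẇ = 173000/73500 = 2.354.
In absolute terms T_C = 310.55 K and T_H = 348.15 K, so ΔT = 37.60 K.
COP_Carnot = T_H/ΔT = 348.15/37.60 = 9.259.
η_II = COP_actual/COP_Carnot = 2.354/9.259 = 0.2542.

0.254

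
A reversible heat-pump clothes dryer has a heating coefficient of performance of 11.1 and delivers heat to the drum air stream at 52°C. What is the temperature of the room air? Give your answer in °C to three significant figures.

22.7 °C

COP_HP = T_H/(T_H − T_C) gives T_H − T_C = T_H/COP.
With T_H = 325.15 K, T_C = 325.15 × (1 − 1/11.1) = 295.86 K.
Converting, 295.86 K = 22.71°C.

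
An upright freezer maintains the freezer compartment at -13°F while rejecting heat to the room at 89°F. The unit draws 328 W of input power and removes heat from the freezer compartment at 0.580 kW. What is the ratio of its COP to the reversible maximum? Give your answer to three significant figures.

Converting, Q̇_C = 0.5800 kW = 580.0 W, so COP_actual = Q̇_C/Ẇ = 580.0/328.0 = 1.768.
In absolute terms T_C = 248.15 K and T_H = 304.82 K, so ΔT = 56.67 K.
COP_Carnot = T_C/ΔT = 248.15/56.67 = 4.379.
η_II = COP_actual/COP_Carnot = 1.768/4.379 = 0.4038.

0.404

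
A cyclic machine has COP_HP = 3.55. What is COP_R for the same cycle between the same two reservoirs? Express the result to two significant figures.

Since Q_H = Q_C + W for any cycle, COP_R = Q_C/W = Q_H/W − 1.
COP_R = 3.55 − 1 = 2.55.

2.6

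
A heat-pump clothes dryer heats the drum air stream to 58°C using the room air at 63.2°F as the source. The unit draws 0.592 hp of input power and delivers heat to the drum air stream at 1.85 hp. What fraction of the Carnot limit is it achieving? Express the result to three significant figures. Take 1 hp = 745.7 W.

0.384

COP_actual = Q̇_H/Ẇ = 1.850/0.5920 = 3.125.
In absolute terms T_C = 290.48 K and T_H = 331.15 K, so ΔT = 40.67 K.
COP_Carnot = T_H/ΔT = 331.15/40.67 = 8.143.
η_II = COP_actual/COP_Carnot = 3.125/8.143 = 0.3838.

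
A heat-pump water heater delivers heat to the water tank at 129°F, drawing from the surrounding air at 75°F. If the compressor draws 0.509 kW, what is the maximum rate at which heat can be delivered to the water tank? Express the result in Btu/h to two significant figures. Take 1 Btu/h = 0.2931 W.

19000 Btu/h

In absolute terms T_C = 297.04 K and T_H = 327.04 K, so ΔT = 30.00 K.
COP_Carnot = T_H/ΔT = 327.04/30.00 = 10.90.
Q̇_max = COP_Carnot × Ẇ = 10.90 × 0.5090 kW = 5.549 kW = 18930 Btu/h.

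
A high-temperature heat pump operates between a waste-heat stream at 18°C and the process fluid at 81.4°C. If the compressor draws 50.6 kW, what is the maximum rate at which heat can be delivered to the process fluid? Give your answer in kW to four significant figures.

In absolute terms T_C = 291.15 K and T_H = 354.55 K, so ΔT = 63.40 K.
COP_Carnot = T_H/ΔT = 354.55/63.40 = 5.592.
Q̇_max = COP_Carnot × Ẇ = 5.592 × 50.60 kW = 283.0 kW.

283.0 kW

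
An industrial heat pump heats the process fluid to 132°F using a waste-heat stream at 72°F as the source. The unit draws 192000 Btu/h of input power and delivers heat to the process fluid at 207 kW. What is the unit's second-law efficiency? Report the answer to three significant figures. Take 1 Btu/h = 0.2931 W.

Converting, Q̇_H = 207.0 kW = 706200 Btu/h, so COP_actual = Q̇_H/Ẇ = 706200/192000 = 3.678.
In absolute terms T_C = 295.37 K and T_H = 328.71 K, so ΔT = 33.33 K.
COP_Carnot = T_H/ΔT = 328.71/33.33 = 9.861.
η_II = COP_actual/COP_Carnot = 3.678/9.861 = 0.3730.

0.373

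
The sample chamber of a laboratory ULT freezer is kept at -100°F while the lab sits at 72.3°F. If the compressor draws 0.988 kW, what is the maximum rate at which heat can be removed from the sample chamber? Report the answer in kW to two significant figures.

In absolute terms T_C = 199.82 K and T_H = 295.54 K, so ΔT = 95.72 K.
COP_Carnot = T_C/ΔT = 199.82/95.72 = 2.087.
Q̇_max = COP_Carnot × Ẇ = 2.087 × 0.9880 kW = 2.062 kW.

2.1 kW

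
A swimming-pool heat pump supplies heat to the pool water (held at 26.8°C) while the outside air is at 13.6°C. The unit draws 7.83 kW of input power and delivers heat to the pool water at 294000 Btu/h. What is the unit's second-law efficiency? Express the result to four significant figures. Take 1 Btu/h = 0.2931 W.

Converting, Q̇_H = 294000 Btu/h = 86.17 kW, so COP_actual = Q̇_H/Ẇ = 86.17/7.830 = 11.01.
In absolute terms T_C = 286.75 K and T_H = 299.95 K, so ΔT = 13.20 K.
COP_Carnot = T_H/ΔT = 299.95/13.20 = 22.72.
η_II = COP_actual/COP_Carnot = 11.01/22.72 = 0.4843.

0.4843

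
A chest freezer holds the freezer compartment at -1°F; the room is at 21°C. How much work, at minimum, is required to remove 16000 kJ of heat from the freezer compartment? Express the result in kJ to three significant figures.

2470 kJ

In absolute terms T_C = 254.82 K and T_H = 294.15 K, so ΔT = 39.33 K.
The reversible limit is COP_R = T_C/ΔT = 6.478, so W_min = Q_C/COP = Q_C·ΔT/T_C.
W_min = 16000 × 39.33/254.82 = 2470 kJ.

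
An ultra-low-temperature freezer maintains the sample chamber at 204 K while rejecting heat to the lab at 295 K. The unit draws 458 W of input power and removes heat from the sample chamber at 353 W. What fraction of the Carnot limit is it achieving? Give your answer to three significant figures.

0.344

COP_actual = Q̇_C/Ẇ = 353.0/458.0 = 0.7707.
The reservoir spacing is ΔT = 295 − 204 = 91.00 K.
COP_Carnot = T_C/ΔT = 204.00/91.00 = 2.242.
η_II = COP_actual/COP_Carnot = 0.7707/2.242 = 0.3438.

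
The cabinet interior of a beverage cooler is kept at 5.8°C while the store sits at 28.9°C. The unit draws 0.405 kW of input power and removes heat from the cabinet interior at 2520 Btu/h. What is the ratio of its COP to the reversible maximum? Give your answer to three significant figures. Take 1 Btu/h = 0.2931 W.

0.151

Converting, Q̇_C = 2520 Btu/h = 0.7386 kW, so COP_actual = Q̇_C/Ẇ = 0.7386/0.4050 = 1.824.
In absolute terms T_C = 278.95 K and T_H = 302.05 K, so ΔT = 23.10 K.
COP_Carnot = T_C/ΔT = 278.95/23.10 = 12.08.
η_II = COP_actual/COP_Carnot = 1.824/12.08 = 0.1510.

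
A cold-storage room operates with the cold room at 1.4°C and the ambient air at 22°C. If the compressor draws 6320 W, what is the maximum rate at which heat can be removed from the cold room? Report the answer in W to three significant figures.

84200 W

In absolute terms T_C = 274.55 K and T_H = 295.15 K, so ΔT = 20.60 K.
COP_Carnot = T_C/ΔT = 274.55/20.60 = 13.33.
Q̇_max = COP_Carnot × Ẇ = 13.33 × 6320 W = 84230 W.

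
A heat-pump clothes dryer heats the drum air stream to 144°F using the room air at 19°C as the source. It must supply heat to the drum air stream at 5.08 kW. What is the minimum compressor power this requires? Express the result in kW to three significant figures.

In absolute terms T_C = 292.15 K and T_H = 335.37 K, so ΔT = 43.22 K.
COP_Carnot = T_H/ΔT = 335.37/43.22 = 7.759.
Ẇ_min = Q̇/COP_Carnot = 5.080/7.759 = 0.6547 kW.

0.655 kW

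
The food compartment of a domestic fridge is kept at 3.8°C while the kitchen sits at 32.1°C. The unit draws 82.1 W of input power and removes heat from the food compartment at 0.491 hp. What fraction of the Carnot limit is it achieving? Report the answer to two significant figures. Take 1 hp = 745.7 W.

0.46

Converting, Q̇_C = 0.4910 hp = 366.1 W, so COP_actual = Q̇_C/Ẇ = 366.1/82.10 = 4.460.
In absolute terms T_C = 276.95 K and T_H = 305.25 K, so ΔT = 28.30 K.
COP_Carnot = T_C/ΔT = 276.95/28.30 = 9.786.
η_II = COP_actual/COP_Carnot = 4.460/9.786 = 0.4557.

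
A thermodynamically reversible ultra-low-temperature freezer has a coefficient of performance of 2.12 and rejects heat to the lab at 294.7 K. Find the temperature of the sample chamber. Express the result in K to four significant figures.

For a Carnot refrigerator COP_R = T_C/(T_H − T_C), so T_C = COP·T_H/(1 + COP).
With T_H = 294.70 K, T_C = 2.12 × 294.70/3.120 = 200.24 K.

200.2 K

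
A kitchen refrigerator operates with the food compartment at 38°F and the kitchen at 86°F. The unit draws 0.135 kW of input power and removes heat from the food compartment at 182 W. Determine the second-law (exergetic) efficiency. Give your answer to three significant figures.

Converting, Q̇_C = 182.0 W = 0.1820 kW, so COP_actual = Q̇_C/Ẇ = 0.1820/0.1350 = 1.348.
In absolute terms T_C = 276.48 K and T_H = 303.15 K, so ΔT = 26.67 K.
COP_Carnot = T_C/ΔT = 276.48/26.67 = 10.37.
η_II = COP_actual/COP_Carnot = 1.348/10.37 = 0.1300.

0.130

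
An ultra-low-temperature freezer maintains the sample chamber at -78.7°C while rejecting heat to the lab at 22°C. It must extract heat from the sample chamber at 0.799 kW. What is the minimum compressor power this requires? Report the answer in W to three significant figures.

In absolute terms T_C = 194.45 K and T_H = 295.15 K, so ΔT = 100.7 K.
COP_Carnot = T_C/ΔT = 194.45/100.7 = 1.931.
Ẇ_min = Q̇/COP_Carnot = 0.7990/1.931 = 0.4138 kW = 413.8 W.

414 W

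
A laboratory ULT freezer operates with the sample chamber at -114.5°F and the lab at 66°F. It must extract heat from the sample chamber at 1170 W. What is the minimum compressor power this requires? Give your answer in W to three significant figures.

In absolute terms T_C = 191.76 K and T_H = 292.04 K, so ΔT = 100.3 K.
COP_Carnot = T_C/ΔT = 191.76/100.3 = 1.912.
Ẇ_min = Q̇/COP_Carnot = 1170/1.912 = 611.8 W.

612 W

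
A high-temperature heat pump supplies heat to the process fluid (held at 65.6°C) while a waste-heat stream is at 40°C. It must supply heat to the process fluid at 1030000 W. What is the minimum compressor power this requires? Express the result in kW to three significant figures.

In absolute terms T_C = 313.15 K and T_H = 338.75 K, so ΔT = 25.60 K.
COP_Carnot = T_H/ΔT = 338.75/25.60 = 13.23.
Ẇ_min = Q̇/COP_Carnot = 1030000/13.23 = 77840 W = 77.84 kW.

77.8 kW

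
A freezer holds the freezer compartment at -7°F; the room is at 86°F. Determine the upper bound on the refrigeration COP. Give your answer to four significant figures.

4.867

In absolute terms T_C = 251.48 K and T_H = 303.15 K, so ΔT = 51.67 K.
For a reversible cycle, COP_Carnot = T_C/ΔT = 251.48/51.67 = 4.867.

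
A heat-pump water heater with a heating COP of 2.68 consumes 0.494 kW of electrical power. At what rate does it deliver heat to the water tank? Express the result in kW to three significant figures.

Q̇_H = COP_HP × Ẇ = 2.68 × 0.4940 = 1.324 kW.

1.32 kW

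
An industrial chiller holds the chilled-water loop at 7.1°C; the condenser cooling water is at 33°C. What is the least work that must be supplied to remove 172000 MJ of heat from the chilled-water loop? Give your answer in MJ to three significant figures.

In absolute terms T_C = 280.25 K and T_H = 306.15 K, so ΔT = 25.90 K.
The reversible limit is COP_R = T_C/ΔT = 10.82, so W_min = Q_C/COP = Q_C·ΔT/T_C.
W_min = 172000 × 25.90/280.25 = 15900 MJ.

15900 MJ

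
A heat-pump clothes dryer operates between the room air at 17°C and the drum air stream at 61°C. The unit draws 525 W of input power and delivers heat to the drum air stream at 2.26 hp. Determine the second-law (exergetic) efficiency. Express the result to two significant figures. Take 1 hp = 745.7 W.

0.42

Converting, Q̇_H = 2.260 hp = 1685 W, so COP_actual = Q̇_H/Ẇ = 1685/525.0 = 3.210.
In absolute terms T_C = 290.15 K and T_H = 334.15 K, so ΔT = 44.00 K.
COP_Carnot = T_H/ΔT = 334.15/44.00 = 7.594.
η_II = COP_actual/COP_Carnot = 3.210/7.594 = 0.4227.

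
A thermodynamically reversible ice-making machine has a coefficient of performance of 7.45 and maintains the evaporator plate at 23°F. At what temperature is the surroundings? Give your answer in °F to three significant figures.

COP_R = T_C/(T_H − T_C) gives T_H − T_C = T_C/COP.
With T_C = 268.15 K, T_H = 268.15 × (1 + 1/7.45) = 304.14 K.
Converting, 304.14 K = 87.79°F.

87.8 °F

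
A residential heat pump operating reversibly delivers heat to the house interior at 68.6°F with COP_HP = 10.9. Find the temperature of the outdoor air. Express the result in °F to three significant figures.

COP_HP = T_H/(T_H − T_C) gives T_H − T_C = T_H/COP.
With T_H = 293.48 K, T_C = 293.48 × (1 − 1/10.9) = 266.56 K.
Converting, 266.56 K = 20.13°F.

20.1 °F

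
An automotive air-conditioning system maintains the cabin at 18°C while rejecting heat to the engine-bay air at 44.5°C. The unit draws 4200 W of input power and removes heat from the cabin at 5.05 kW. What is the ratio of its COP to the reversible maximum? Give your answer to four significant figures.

Converting, Q̇_C = 5.050 kW = 5050 W, so COP_actual = Q̇_C/Ẇ = 5050/4200 = 1.202.
In absolute terms T_C = 291.15 K and T_H = 317.65 K, so ΔT = 26.50 K.
COP_Carnot = T_C/ΔT = 291.15/26.50 = 10.99.
η_II = COP_actual/COP_Carnot = 1.202/10.99 = 0.1094.

0.1094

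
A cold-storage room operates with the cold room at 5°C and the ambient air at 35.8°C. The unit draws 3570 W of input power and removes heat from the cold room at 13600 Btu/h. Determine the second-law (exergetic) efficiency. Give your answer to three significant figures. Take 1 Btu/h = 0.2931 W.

0.124

Converting, Q̇_C = 13600 Btu/h = 3986 W, so COP_actual = Q̇_C/Ẇ = 3986/3570 = 1.117.
In absolute terms T_C = 278.15 K and T_H = 308.95 K, so ΔT = 30.80 K.
COP_Carnot = T_C/ΔT = 278.15/30.80 = 9.031.
η_II = COP_actual/COP_Carnot = 1.117/9.031 = 0.1236.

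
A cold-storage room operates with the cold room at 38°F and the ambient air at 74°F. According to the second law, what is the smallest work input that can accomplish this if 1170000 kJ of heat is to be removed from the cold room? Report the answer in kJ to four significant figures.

In absolute terms T_C = 276.48 K and T_H = 296.48 K, so ΔT = 20.00 K.
The reversible limit is COP_R = T_C/ΔT = 13.82, so W_min = Q_C/COP = Q_C·ΔT/T_C.
W_min = 1170000 × 20.00/276.48 = 84630 kJ.

84630 kJ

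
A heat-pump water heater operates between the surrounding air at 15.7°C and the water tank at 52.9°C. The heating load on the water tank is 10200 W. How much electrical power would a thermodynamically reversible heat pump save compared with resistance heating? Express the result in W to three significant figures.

9040 W

In absolute terms T_C = 288.85 K and T_H = 326.05 K, so ΔT = 37.20 K.
COP_Carnot = T_H/ΔT = 326.05/37.20 = 8.765.
Resistance heating needs Ẇ_res = Q̇_H = 10200 W; the reversible heat pump needs only Ẇ_hp = Q̇_H/COP = 1164 W.
Saving = 10200 − 1164 = 9036 W.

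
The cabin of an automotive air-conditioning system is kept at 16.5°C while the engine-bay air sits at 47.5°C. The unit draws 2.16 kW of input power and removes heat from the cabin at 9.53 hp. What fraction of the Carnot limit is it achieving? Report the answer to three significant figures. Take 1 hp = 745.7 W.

Converting, Q̇_C = 9.530 hp = 7.107 kW, so COP_actual = Q̇_C/Ẇ = 7.107/2.160 = 3.290.
In absolute terms T_C = 289.65 K and T_H = 320.65 K, so ΔT = 31.00 K.
COP_Carnot = T_C/ΔT = 289.65/31.00 = 9.344.
η_II = COP_actual/COP_Carnot = 3.290/9.344 = 0.3521.

0.352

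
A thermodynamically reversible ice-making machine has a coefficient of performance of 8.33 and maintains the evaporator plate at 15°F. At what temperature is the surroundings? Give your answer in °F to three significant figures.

COP_R = T_C/(T_H − T_C) gives T_H − T_C = T_C/COP.
With T_C = 263.71 K, T_H = 263.71 × (1 + 1/8.33) = 295.36 K.
Converting, 295.36 K = 71.98°F.

72.0 °F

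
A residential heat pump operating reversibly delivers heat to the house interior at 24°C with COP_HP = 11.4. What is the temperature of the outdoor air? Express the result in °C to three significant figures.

-2.07 °C

COP_HP = T_H/(T_H − T_C) gives T_H − T_C = T_H/COP.
With T_H = 297.15 K, T_C = 297.15 × (1 − 1/11.4) = 271.08 K.
Converting, 271.08 K = -2.07°C.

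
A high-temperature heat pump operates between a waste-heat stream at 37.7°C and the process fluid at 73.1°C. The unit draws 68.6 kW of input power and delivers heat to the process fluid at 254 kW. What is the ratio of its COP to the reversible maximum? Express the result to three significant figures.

COP_actual = Q̇_H/Ẇ = 254.0/68.60 = 3.703.
In absolute terms T_C = 310.85 K and T_H = 346.25 K, so ΔT = 35.40 K.
COP_Carnot = T_H/ΔT = 346.25/35.40 = 9.781.
η_II = COP_actual/COP_Carnot = 3.703/9.781 = 0.3785.

0.379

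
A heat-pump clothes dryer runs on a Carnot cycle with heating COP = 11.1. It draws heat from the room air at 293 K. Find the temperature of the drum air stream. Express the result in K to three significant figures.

COP_HP = T_H/(T_H − T_C) rearranges to T_H = COP·T_C/(COP − 1).
With T_C = 293.00 K, T_H = 11.1 × 293.00/10.10 = 322.01 K.

322 K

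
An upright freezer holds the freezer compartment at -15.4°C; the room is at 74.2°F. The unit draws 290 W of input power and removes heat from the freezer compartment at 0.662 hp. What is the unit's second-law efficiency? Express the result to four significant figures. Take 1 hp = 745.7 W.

Converting, Q̇_C = 0.6620 hp = 493.7 W, so COP_actual = Q̇_C/Ẇ = 493.7/290.0 = 1.702.
In absolute terms T_C = 257.75 K and T_H = 296.59 K, so ΔT = 38.84 K.
COP_Carnot = T_C/ΔT = 257.75/38.84 = 6.635.
η_II = COP_actual/COP_Carnot = 1.702/6.635 = 0.2565.

0.2565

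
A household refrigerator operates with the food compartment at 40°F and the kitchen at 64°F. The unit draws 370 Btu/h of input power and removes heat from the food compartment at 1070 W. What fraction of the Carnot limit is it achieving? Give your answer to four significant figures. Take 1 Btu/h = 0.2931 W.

0.4739

Converting, Q̇_C = 1070 W = 3651 Btu/h, so COP_actual = Q̇_C/Ẇ = 3651/370.0 = 9.867.
In absolute terms T_C = 277.59 K and T_H = 290.93 K, so ΔT = 13.33 K.
COP_Carnot = T_C/ΔT = 277.59/13.33 = 20.82.
η_II = COP_actual/COP_Carnot = 9.867/20.82 = 0.4739.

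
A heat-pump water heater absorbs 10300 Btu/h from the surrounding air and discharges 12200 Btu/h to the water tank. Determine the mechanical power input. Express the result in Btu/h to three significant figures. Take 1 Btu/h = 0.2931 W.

For a cyclic device the first law requires Q̇_H = Q̇_C + Ẇ.
Ẇ = Q̇_H − Q̇_C = 1900 Btu/h.

1900 Btu/h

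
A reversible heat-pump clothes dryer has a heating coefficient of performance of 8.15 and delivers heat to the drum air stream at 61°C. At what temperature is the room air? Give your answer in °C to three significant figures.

20.0 °C

COP_HP = T_H/(T_H − T_C) gives T_H − T_C = T_H/COP.
With T_H = 334.15 K, T_C = 334.15 × (1 − 1/8.15) = 293.15 K.
Converting, 293.15 K = 20.00°C.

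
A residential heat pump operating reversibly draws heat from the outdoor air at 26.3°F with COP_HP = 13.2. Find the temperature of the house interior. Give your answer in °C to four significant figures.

18.96 °C

COP_HP = T_H/(T_H − T_C) rearranges to T_H = COP·T_C/(COP − 1).
With T_C = 269.98 K, T_H = 13.2 × 269.98/12.20 = 292.11 K.
Converting, 292.11 K = 18.96°C.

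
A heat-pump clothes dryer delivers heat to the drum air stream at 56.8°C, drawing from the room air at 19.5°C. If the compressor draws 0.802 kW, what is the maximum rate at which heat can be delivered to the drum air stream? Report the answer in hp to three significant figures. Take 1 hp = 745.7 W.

9.51 hp

In absolute terms T_C = 292.65 K and T_H = 329.95 K, so ΔT = 37.30 K.
COP_Carnot = T_H/ΔT = 329.95/37.30 = 8.846.
Q̇_max = COP_Carnot × Ẇ = 8.846 × 0.8020 kW = 7.094 kW = 9.514 hp.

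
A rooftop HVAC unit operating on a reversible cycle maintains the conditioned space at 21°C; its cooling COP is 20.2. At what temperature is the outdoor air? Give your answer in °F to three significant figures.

96.0 °F

COP_R = T_C/(T_H − T_C) gives T_H − T_C = T_C/COP.
With T_C = 294.15 K, T_H = 294.15 × (1 + 1/20.2) = 308.71 K.
Converting, 308.71 K = 96.01°F.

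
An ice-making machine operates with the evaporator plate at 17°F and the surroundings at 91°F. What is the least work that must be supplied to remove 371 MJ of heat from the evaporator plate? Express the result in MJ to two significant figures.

58 MJ

In absolute terms T_C = 264.82 K and T_H = 305.93 K, so ΔT = 41.11 K.
The reversible limit is COP_R = T_C/ΔT = 6.441, so W_min = Q_C/COP = Q_C·ΔT/T_C.
W_min = 371.0 × 41.11/264.82 = 57.60 MJ.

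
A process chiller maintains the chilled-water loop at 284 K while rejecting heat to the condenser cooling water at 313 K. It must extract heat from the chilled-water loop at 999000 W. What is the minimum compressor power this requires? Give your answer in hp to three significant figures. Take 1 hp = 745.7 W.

137 hp

The reservoir spacing is ΔT = 313 − 284 = 29.00 K.
COP_Carnot = T_C/ΔT = 284.00/29.00 = 9.793.
Ẇ_min = Q̇/COP_Carnot = 999000/9.793 = 102000 W = 136.8 hp.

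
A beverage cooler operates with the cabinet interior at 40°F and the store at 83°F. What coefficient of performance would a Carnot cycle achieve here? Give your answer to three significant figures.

In absolute terms T_C = 277.59 K and T_H = 301.48 K, so ΔT = 23.89 K.
For a reversible cycle, COP_Carnot = T_C/ΔT = 277.59/23.89 = 11.62.

11.6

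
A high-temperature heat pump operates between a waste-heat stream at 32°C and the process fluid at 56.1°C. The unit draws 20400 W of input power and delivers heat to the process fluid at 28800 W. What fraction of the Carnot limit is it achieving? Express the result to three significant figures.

COP_actual = Q̇_H/Ẇ = 28800/20400 = 1.412.
In absolute terms T_C = 305.15 K and T_H = 329.25 K, so ΔT = 24.10 K.
COP_Carnot = T_H/ΔT = 329.25/24.10 = 13.66.
η_II = COP_actual/COP_Carnot = 1.412/13.66 = 0.1033.

0.103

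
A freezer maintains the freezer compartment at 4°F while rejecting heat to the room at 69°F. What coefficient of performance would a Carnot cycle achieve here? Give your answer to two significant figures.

In absolute terms T_C = 257.59 K and T_H = 293.71 K, so ΔT = 36.11 K.
For a reversible cycle, COP_Carnot = T_C/ΔT = 257.59/36.11 = 7.133.

7.1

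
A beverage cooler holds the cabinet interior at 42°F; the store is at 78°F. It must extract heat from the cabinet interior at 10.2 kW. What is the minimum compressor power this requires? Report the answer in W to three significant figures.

In absolute terms T_C = 278.71 K and T_H = 298.71 K, so ΔT = 20.00 K.
COP_Carnot = T_C/ΔT = 278.71/20.00 = 13.94.
Ẇ_min = Q̇/COP_Carnot = 10.20/13.94 = 0.7320 kW = 732.0 W.

732 W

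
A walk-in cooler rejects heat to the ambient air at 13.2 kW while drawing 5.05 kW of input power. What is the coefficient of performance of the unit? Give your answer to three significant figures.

1.61

The first law gives Q̇_H = Q̇_C + Ẇ, so the three rates are Q̇_C = 8.150, Q̇_H = 13.20, Ẇ = 5.050 kW.
COP_R = Q̇_C/Ẇ = 8.150/5.050 = 1.614.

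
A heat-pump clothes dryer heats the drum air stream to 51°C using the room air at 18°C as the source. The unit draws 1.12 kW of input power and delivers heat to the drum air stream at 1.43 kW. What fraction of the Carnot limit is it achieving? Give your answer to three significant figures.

0.130

COP_actual = Q̇_H/Ẇ = 1.430/1.120 = 1.277.
In absolute terms T_C = 291.15 K and T_H = 324.15 K, so ΔT = 33.00 K.
COP_Carnot = T_H/ΔT = 324.15/33.00 = 9.823.
η_II = COP_actual/COP_Carnot = 1.277/9.823 = 0.1300.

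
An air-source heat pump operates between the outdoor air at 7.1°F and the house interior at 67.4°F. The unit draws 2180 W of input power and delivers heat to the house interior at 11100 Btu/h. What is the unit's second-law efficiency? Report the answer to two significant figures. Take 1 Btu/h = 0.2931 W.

Converting, Q̇_H = 11100 Btu/h = 3253 W, so COP_actual = Q̇_H/Ẇ = 3253/2180 = 1.492.
In absolute terms T_C = 259.32 K and T_H = 292.82 K, so ΔT = 33.50 K.
COP_Carnot = T_H/ΔT = 292.82/33.50 = 8.741.
η_II = COP_actual/COP_Carnot = 1.492/8.741 = 0.1707.

0.17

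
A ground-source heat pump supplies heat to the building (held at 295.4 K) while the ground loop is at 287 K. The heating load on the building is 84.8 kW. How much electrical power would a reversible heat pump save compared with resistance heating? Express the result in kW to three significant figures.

82.4 kW

The reservoir spacing is ΔT = 295.4 − 287 = 8.400 K.
COP_Carnot = T_H/ΔT = 295.40/8.400 = 35.17.
Resistance heating needs Ẇ_res = Q̇_H = 84.80 kW; the reversible heat pump needs only Ẇ_hp = Q̇_H/COP = 2.411 kW.
Saving = 84.80 − 2.411 = 82.39 kW.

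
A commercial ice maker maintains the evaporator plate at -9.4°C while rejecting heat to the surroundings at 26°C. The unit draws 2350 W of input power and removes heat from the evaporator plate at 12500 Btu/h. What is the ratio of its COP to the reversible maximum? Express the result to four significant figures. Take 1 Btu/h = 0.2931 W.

0.2093

Converting, Q̇_C = 12500 Btu/h = 3664 W, so COP_actual = Q̇_C/Ẇ = 3664/2350 = 1.559.
In absolute terms T_C = 263.75 K and T_H = 299.15 K, so ΔT = 35.40 K.
COP_Carnot = T_C/ΔT = 263.75/35.40 = 7.451.
η_II = COP_actual/COP_Carnot = 1.559/7.451 = 0.2093.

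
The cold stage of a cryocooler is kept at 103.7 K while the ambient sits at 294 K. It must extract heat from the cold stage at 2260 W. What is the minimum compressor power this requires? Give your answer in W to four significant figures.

The reservoir spacing is ΔT = 294 − 103.7 = 190.3 K.
COP_Carnot = T_C/ΔT = 103.70/190.3 = 0.5449.
Ẇ_min = Q̇/COP_Carnot = 2260/0.5449 = 4147 W.

4147 W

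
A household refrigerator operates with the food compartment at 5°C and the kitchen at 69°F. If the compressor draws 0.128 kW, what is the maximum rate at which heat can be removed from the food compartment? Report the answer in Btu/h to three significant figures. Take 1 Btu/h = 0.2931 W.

In absolute terms T_C = 278.15 K and T_H = 293.71 K, so ΔT = 15.56 K.
COP_Carnot = T_C/ΔT = 278.15/15.56 = 17.88.
Q̇_max = COP_Carnot × Ẇ = 17.88 × 0.1280 kW = 2.289 kW = 7809 Btu/h.

7810 Btu/h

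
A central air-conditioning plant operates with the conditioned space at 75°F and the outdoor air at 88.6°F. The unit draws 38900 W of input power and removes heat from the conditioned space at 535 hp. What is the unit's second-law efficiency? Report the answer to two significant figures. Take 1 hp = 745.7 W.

Converting, Q̇_C = 535.0 hp = 398900 W, so COP_actual = Q̇_C/Ẇ = 398900/38900 = 10.26.
In absolute terms T_C = 297.04 K and T_H = 304.59 K, so ΔT = 7.556 K.
COP_Carnot = T_C/ΔT = 297.04/7.556 = 39.31.
η_II = COP_actual/COP_Carnot = 10.26/39.31 = 0.2609.

0.26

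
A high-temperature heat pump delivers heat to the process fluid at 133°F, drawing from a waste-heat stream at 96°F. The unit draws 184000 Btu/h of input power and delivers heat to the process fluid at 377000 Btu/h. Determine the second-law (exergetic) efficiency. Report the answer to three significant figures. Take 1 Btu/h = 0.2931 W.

0.128

COP_actual = Q̇_H/Ẇ = 377000/184000 = 2.049.
In absolute terms T_C = 308.71 K and T_H = 329.26 K, so ΔT = 20.56 K.
COP_Carnot = T_H/ΔT = 329.26/20.56 = 16.02.
η_II = COP_actual/COP_Carnot = 2.049/16.02 = 0.1279.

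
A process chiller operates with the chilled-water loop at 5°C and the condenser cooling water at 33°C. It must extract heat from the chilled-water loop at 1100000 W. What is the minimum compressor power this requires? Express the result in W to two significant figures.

110000 W

In absolute terms T_C = 278.15 K and T_H = 306.15 K, so ΔT = 28.00 K.
COP_Carnot = T_C/ΔT = 278.15/28.00 = 9.934.
Ẇ_min = Q̇/COP_Carnot = 1100000/9.934 = 110700 W.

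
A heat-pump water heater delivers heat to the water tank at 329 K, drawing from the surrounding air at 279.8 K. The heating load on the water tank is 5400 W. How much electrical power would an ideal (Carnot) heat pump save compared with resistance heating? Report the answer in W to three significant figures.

The reservoir spacing is ΔT = 329 − 279.8 = 49.20 K.
COP_Carnot = T_H/ΔT = 329.00/49.20 = 6.687.
Resistance heating needs Ẇ_res = Q̇_H = 5400 W; the reversible heat pump needs only Ẇ_hp = Q̇_H/COP = 807.5 W.
Saving = 5400 − 807.5 = 4592 W.

4590 W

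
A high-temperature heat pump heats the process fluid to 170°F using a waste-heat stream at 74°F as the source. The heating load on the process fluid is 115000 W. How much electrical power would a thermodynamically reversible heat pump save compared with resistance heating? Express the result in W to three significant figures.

97500 W

In absolute terms T_C = 296.48 K and T_H = 349.82 K, so ΔT = 53.33 K.
COP_Carnot = T_H/ΔT = 349.82/53.33 = 6.559.
Resistance heating needs Ẇ_res = Q̇_H = 115000 W; the reversible heat pump needs only Ẇ_hp = Q̇_H/COP = 17530 W.
Saving = 115000 − 17530 = 97470 W.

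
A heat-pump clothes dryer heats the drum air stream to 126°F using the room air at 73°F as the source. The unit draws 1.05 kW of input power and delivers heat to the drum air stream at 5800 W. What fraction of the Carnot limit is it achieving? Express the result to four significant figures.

Converting, Q̇_H = 5800 W = 5.800 kW, so COP_actual = Q̇_H/Ẇ = 5.800/1.050 = 5.524.
In absolute terms T_C = 295.93 K and T_H = 325.37 K, so ΔT = 29.44 K.
COP_Carnot = T_H/ΔT = 325.37/29.44 = 11.05.
η_II = COP_actual/COP_Carnot = 5.524/11.05 = 0.4999.

0.4999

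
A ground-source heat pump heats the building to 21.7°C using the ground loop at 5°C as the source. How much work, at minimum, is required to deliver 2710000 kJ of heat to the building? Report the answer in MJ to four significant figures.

153.5 MJ

In absolute terms T_C = 278.15 K and T_H = 294.85 K, so ΔT = 16.70 K.
The reversible limit is COP_HP = T_H/ΔT = 17.66, so W_min = Q_H/COP = Q_H·ΔT/T_H.
W_min = 2710000 × 16.70/294.85 = 153500 kJ = 153.5 MJ.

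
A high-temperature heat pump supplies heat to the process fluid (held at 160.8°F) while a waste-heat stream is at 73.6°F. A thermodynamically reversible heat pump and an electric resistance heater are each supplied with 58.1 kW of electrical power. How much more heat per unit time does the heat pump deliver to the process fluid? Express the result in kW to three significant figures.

In absolute terms T_C = 296.26 K and T_H = 344.71 K, so ΔT = 48.44 K.
COP_Carnot = T_H/ΔT = 344.71/48.44 = 7.115.
The heat pump delivers Q̇_H = COP × Ẇ = 413.4 kW; the resistance heater delivers Ẇ = 58.10 kW.
Extra = (COP − 1)·Ẇ = 355.3 kW.

355 kW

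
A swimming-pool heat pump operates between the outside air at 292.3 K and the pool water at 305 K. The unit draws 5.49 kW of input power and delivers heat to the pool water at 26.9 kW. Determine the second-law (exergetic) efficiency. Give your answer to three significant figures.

0.204

COP_actual = Q̇_H/Ẇ = 26.90/5.490 = 4.900.
The reservoir spacing is ΔT = 305 − 292.3 = 12.70 K.
COP_Carnot = T_H/ΔT = 305.00/12.70 = 24.02.
η_II = COP_actual/COP_Carnot = 4.900/24.02 = 0.2040.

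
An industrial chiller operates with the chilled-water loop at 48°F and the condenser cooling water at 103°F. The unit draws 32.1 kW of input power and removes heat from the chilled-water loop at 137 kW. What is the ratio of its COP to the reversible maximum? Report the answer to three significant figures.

0.462

COP_actual = Q̇_C/Ẇ = 137.0/32.10 = 4.268.
In absolute terms T_C = 282.04 K and T_H = 312.59 K, so ΔT = 30.56 K.
COP_Carnot = T_C/ΔT = 282.04/30.56 = 9.230.
η_II = COP_actual/COP_Carnot = 4.268/9.230 = 0.4624.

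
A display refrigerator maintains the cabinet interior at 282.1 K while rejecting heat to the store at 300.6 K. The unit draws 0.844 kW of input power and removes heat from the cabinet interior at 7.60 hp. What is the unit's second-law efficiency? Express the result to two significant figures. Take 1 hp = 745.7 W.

0.44

Converting, Q̇_C = 7.600 hp = 5.667 kW, so COP_actual = Q̇_C/Ẇ = 5.667/0.8440 = 6.715.
The reservoir spacing is ΔT = 300.6 − 282.1 = 18.50 K.
COP_Carnot = T_C/ΔT = 282.10/18.50 = 15.25.
η_II = COP_actual/COP_Carnot = 6.715/15.25 = 0.4404.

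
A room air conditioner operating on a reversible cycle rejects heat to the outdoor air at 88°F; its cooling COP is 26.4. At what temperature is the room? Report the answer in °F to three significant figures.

68.0 °F

For a Carnot refrigerator COP_R = T_C/(T_H − T_C), so T_C = COP·T_H/(1 + COP).
With T_H = 304.26 K, T_C = 26.4 × 304.26/27.40 = 293.16 K.
Converting, 293.16 K = 68.01°F.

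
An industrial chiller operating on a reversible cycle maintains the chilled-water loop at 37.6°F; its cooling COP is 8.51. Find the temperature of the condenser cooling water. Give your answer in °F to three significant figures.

96.0 °F

COP_R = T_C/(T_H − T_C) gives T_H − T_C = T_C/COP.
With T_C = 276.26 K, T_H = 276.26 × (1 + 1/8.51) = 308.72 K.
Converting, 308.72 K = 96.03°F.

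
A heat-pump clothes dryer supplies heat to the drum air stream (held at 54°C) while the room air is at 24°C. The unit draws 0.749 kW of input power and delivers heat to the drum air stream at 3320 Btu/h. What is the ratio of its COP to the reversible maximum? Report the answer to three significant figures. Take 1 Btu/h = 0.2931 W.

0.119

Converting, Q̇_H = 3320 Btu/h = 0.9731 kW, so COP_actual = Q̇_H/Ẇ = 0.9731/0.7490 = 1.299.
In absolute terms T_C = 297.15 K and T_H = 327.15 K, so ΔT = 30.00 K.
COP_Carnot = T_H/ΔT = 327.15/30.00 = 10.91.
η_II = COP_actual/COP_Carnot = 1.299/10.91 = 0.1191.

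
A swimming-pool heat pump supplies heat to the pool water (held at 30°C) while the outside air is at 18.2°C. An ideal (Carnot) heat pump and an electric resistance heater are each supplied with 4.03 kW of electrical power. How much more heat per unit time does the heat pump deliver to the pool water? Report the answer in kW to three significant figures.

In absolute terms T_C = 291.35 K and T_H = 303.15 K, so ΔT = 11.80 K.
COP_Carnot = T_H/ΔT = 303.15/11.80 = 25.69.
The heat pump delivers Q̇_H = COP × Ẇ = 103.5 kW; the resistance heater delivers Ẇ = 4.030 kW.
Extra = (COP − 1)·Ẇ = 99.50 kW.

99.5 kW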